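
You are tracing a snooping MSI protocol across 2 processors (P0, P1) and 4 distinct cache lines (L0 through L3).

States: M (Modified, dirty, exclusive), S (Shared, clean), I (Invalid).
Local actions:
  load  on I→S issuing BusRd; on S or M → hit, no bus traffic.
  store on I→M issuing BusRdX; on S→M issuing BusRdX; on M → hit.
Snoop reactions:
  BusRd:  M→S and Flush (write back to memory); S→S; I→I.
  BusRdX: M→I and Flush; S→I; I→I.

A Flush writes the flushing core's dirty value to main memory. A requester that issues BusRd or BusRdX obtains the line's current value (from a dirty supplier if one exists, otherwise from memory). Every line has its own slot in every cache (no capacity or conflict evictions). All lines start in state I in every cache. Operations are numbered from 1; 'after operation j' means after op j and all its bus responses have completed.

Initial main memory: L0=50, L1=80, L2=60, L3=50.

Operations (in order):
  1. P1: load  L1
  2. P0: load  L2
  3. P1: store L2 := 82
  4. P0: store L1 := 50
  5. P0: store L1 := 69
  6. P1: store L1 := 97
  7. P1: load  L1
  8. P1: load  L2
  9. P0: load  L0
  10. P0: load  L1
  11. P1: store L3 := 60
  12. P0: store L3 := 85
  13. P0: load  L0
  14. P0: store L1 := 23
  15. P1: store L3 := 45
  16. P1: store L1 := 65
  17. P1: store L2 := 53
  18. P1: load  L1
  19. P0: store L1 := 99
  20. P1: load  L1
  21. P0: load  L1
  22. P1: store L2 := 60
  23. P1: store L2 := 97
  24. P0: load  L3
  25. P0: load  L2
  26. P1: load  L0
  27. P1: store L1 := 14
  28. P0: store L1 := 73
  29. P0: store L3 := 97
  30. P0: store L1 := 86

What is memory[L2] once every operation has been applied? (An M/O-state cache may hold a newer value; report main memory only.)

[1] P1: load  L1 | P0:I, P1:S(80) | bus: BusRd
[2] P0: load  L2 | P0:S(60), P1:I | bus: BusRd
[3] P1: store L2 := 82 | P0:I, P1:M(82) | bus: BusRdX
[4] P0: store L1 := 50 | P0:M(50), P1:I | bus: BusRdX
[5] P0: store L1 := 69 | P0:M(69), P1:I | bus: none
[6] P1: store L1 := 97 | P0:I, P1:M(97) | bus: BusRdX,Flush
[7] P1: load  L1 | P0:I, P1:M(97) | bus: none
[8] P1: load  L2 | P0:I, P1:M(82) | bus: none
[9] P0: load  L0 | P0:S(50), P1:I | bus: BusRd
[10] P0: load  L1 | P0:S(97), P1:S(97) | bus: BusRd,Flush
[11] P1: store L3 := 60 | P0:I, P1:M(60) | bus: BusRdX
[12] P0: store L3 := 85 | P0:M(85), P1:I | bus: BusRdX,Flush
[13] P0: load  L0 | P0:S(50), P1:I | bus: none
[14] P0: store L1 := 23 | P0:M(23), P1:I | bus: BusRdX
[15] P1: store L3 := 45 | P0:I, P1:M(45) | bus: BusRdX,Flush
[16] P1: store L1 := 65 | P0:I, P1:M(65) | bus: BusRdX,Flush
[17] P1: store L2 := 53 | P0:I, P1:M(53) | bus: none
[18] P1: load  L1 | P0:I, P1:M(65) | bus: none
[19] P0: store L1 := 99 | P0:M(99), P1:I | bus: BusRdX,Flush
[20] P1: load  L1 | P0:S(99), P1:S(99) | bus: BusRd,Flush
[21] P0: load  L1 | P0:S(99), P1:S(99) | bus: none
[22] P1: store L2 := 60 | P0:I, P1:M(60) | bus: none
[23] P1: store L2 := 97 | P0:I, P1:M(97) | bus: none
[24] P0: load  L3 | P0:S(45), P1:S(45) | bus: BusRd,Flush
[25] P0: load  L2 | P0:S(97), P1:S(97) | bus: BusRd,Flush
[26] P1: load  L0 | P0:S(50), P1:S(50) | bus: BusRd
[27] P1: store L1 := 14 | P0:I, P1:M(14) | bus: BusRdX
[28] P0: store L1 := 73 | P0:M(73), P1:I | bus: BusRdX,Flush
[29] P0: store L3 := 97 | P0:M(97), P1:I | bus: BusRdX
[30] P0: store L1 := 86 | P0:M(86), P1:I | bus: none

memory[L2] = 97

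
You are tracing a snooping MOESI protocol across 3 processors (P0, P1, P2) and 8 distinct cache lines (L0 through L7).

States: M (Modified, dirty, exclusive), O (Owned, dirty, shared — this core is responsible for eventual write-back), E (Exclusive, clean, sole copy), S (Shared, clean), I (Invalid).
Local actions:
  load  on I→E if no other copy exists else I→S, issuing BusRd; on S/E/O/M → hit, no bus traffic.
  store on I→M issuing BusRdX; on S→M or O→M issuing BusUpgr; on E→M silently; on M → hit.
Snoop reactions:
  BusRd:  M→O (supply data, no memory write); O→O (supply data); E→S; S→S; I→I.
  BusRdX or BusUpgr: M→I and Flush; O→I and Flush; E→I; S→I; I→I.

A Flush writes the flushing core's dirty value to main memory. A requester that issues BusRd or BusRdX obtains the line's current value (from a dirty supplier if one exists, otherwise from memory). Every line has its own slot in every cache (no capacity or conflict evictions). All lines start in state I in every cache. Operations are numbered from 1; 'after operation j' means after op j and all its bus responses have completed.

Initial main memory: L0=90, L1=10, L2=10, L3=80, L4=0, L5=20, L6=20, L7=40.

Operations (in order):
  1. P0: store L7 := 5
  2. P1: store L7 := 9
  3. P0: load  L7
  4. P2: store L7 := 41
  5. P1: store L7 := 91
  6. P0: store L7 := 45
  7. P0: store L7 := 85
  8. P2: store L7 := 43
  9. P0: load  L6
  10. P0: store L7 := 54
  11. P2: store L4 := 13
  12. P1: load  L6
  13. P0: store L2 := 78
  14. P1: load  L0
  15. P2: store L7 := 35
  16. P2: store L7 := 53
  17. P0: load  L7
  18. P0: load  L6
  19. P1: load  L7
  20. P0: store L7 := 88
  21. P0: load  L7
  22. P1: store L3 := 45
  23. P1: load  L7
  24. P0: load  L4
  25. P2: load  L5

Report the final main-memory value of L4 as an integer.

1. P0: store L7 := 5  bus=[BusRdX]  L7: P0=M P1=I P2=I  mem[L7]=40
2. P1: store L7 := 9  bus=[BusRdX,Flush]  L7: P0=I P1=M P2=I  mem[L7]=5
3. P0: load  L7  bus=[BusRd]  L7: P0=S P1=O P2=I  mem[L7]=5
4. P2: store L7 := 41  bus=[BusRdX,Flush]  L7: P0=I P1=I P2=M  mem[L7]=9
5. P1: store L7 := 91  bus=[BusRdX,Flush]  L7: P0=I P1=M P2=I  mem[L7]=41
6. P0: store L7 := 45  bus=[BusRdX,Flush]  L7: P0=M P1=I P2=I  mem[L7]=91
7. P0: store L7 := 85  bus=[-]  L7: P0=M P1=I P2=I  mem[L7]=91
8. P2: store L7 := 43  bus=[BusRdX,Flush]  L7: P0=I P1=I P2=M  mem[L7]=85
9. P0: load  L6  bus=[BusRd]  L6: P0=E P1=I P2=I  mem[L6]=20
10. P0: store L7 := 54  bus=[BusRdX,Flush]  L7: P0=M P1=I P2=I  mem[L7]=43
11. P2: store L4 := 13  bus=[BusRdX]  L4: P0=I P1=I P2=M  mem[L4]=0
12. P1: load  L6  bus=[BusRd]  L6: P0=S P1=S P2=I  mem[L6]=20
13. P0: store L2 := 78  bus=[BusRdX]  L2: P0=M P1=I P2=I  mem[L2]=10
14. P1: load  L0  bus=[BusRd]  L0: P0=I P1=E P2=I  mem[L0]=90
15. P2: store L7 := 35  bus=[BusRdX,Flush]  L7: P0=I P1=I P2=M  mem[L7]=54
16. P2: store L7 := 53  bus=[-]  L7: P0=I P1=I P2=M  mem[L7]=54
17. P0: load  L7  bus=[BusRd]  L7: P0=S P1=I P2=O  mem[L7]=54
18. P0: load  L6  bus=[-]  L6: P0=S P1=S P2=I  mem[L6]=20
19. P1: load  L7  bus=[BusRd]  L7: P0=S P1=S P2=O  mem[L7]=54
20. P0: store L7 := 88  bus=[BusUpgr,Flush]  L7: P0=M P1=I P2=I  mem[L7]=53
21. P0: load  L7  bus=[-]  L7: P0=M P1=I P2=I  mem[L7]=53
22. P1: store L3 := 45  bus=[BusRdX]  L3: P0=I P1=M P2=I  mem[L3]=80
23. P1: load  L7  bus=[BusRd]  L7: P0=O P1=S P2=I  mem[L7]=53
24. P0: load  L4  bus=[BusRd]  L4: P0=S P1=I P2=O  mem[L4]=0
25. P2: load  L5  bus=[BusRd]  L5: P0=I P1=I P2=E  mem[L5]=20

memory[L4] = 0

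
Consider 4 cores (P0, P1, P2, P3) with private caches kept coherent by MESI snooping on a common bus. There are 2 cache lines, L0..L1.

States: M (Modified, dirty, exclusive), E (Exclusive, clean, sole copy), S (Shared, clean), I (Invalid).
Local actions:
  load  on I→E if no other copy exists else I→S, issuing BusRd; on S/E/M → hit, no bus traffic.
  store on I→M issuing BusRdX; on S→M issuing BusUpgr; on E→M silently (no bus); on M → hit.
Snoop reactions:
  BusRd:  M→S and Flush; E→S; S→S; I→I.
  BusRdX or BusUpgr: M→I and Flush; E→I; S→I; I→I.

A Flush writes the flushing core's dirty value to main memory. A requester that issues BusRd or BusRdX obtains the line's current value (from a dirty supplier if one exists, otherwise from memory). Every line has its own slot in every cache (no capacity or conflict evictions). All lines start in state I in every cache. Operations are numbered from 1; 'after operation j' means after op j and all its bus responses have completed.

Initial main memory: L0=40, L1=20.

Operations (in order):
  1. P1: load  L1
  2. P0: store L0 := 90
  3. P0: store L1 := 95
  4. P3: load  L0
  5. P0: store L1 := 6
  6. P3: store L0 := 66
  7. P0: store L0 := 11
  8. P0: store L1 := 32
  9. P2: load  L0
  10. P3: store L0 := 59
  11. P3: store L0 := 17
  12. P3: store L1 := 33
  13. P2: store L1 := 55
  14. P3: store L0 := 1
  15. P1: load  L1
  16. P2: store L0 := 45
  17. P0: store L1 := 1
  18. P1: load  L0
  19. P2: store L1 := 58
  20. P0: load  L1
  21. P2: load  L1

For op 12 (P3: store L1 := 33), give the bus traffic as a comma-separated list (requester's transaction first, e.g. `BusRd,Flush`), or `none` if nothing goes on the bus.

1. P1: load  L1  bus=[BusRd]  L1: P0=I P1=E P2=I P3=I  mem[L1]=20
2. P0: store L0 := 90  bus=[BusRdX]  L0: P0=M P1=I P2=I P3=I  mem[L0]=40
3. P0: store L1 := 95  bus=[BusRdX]  L1: P0=M P1=I P2=I P3=I  mem[L1]=20
4. P3: load  L0  bus=[BusRd,Flush]  L0: P0=S P1=I P2=I P3=S  mem[L0]=90
5. P0: store L1 := 6  bus=[-]  L1: P0=M P1=I P2=I P3=I  mem[L1]=20
6. P3: store L0 := 66  bus=[BusUpgr]  L0: P0=I P1=I P2=I P3=M  mem[L0]=90
7. P0: store L0 := 11  bus=[BusRdX,Flush]  L0: P0=M P1=I P2=I P3=I  mem[L0]=66
8. P0: store L1 := 32  bus=[-]  L1: P0=M P1=I P2=I P3=I  mem[L1]=20
9. P2: load  L0  bus=[BusRd,Flush]  L0: P0=S P1=I P2=S P3=I  mem[L0]=11
10. P3: store L0 := 59  bus=[BusRdX]  L0: P0=I P1=I P2=I P3=M  mem[L0]=11
11. P3: store L0 := 17  bus=[-]  L0: P0=I P1=I P2=I P3=M  mem[L0]=11
12. P3: store L1 := 33  bus=[BusRdX,Flush]  L1: P0=I P1=I P2=I P3=M  mem[L1]=32
13. P2: store L1 := 55  bus=[BusRdX,Flush]  L1: P0=I P1=I P2=M P3=I  mem[L1]=33
14. P3: store L0 := 1  bus=[-]  L0: P0=I P1=I P2=I P3=M  mem[L0]=11
15. P1: load  L1  bus=[BusRd,Flush]  L1: P0=I P1=S P2=S P3=I  mem[L1]=55
16. P2: store L0 := 45  bus=[BusRdX,Flush]  L0: P0=I P1=I P2=M P3=I  mem[L0]=1
17. P0: store L1 := 1  bus=[BusRdX]  L1: P0=M P1=I P2=I P3=I  mem[L1]=55
18. P1: load  L0  bus=[BusRd,Flush]  L0: P0=I P1=S P2=S P3=I  mem[L0]=45
19. P2: store L1 := 58  bus=[BusRdX,Flush]  L1: P0=I P1=I P2=M P3=I  mem[L1]=1
20. P0: load  L1  bus=[BusRd,Flush]  L1: P0=S P1=I P2=S P3=I  mem[L1]=58
21. P2: load  L1  bus=[-]  L1: P0=S P1=I P2=S P3=I  mem[L1]=58

bus = BusRdX,Flush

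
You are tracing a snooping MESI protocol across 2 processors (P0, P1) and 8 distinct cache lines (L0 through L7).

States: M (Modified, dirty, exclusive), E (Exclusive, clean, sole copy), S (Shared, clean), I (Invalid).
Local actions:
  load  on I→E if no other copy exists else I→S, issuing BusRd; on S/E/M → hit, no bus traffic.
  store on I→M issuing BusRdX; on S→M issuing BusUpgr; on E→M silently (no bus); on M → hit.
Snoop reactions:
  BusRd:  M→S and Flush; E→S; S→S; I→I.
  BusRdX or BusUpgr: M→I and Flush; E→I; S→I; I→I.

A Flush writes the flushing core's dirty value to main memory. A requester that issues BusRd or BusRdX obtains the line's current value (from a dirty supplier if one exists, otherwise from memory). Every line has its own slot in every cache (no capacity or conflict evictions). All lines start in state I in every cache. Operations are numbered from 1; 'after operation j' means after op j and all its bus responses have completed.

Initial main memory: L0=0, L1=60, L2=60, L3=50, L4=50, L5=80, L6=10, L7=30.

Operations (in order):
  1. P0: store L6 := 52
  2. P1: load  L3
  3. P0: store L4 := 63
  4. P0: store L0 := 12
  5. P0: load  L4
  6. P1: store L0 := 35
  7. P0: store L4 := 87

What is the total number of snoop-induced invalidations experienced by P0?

step 1: P0: store L6 := 52  ⟶  MI  (L6)  txn=BusRdX  M[L6]=10
step 2: P1: load  L3  ⟶  IE  (L3)  txn=BusRd  M[L3]=50
step 3: P0: store L4 := 63  ⟶  MI  (L4)  txn=BusRdX  M[L4]=50
step 4: P0: store L0 := 12  ⟶  MI  (L0)  txn=BusRdX  M[L0]=0
step 5: P0: load  L4  ⟶  MI  (L4)  txn=∅  M[L4]=50
step 6: P1: store L0 := 35  ⟶  IM  (L0)  txn=BusRdX+Flush  M[L0]=12
step 7: P0: store L4 := 87  ⟶  MI  (L4)  txn=∅  M[L4]=50

invalidations = 1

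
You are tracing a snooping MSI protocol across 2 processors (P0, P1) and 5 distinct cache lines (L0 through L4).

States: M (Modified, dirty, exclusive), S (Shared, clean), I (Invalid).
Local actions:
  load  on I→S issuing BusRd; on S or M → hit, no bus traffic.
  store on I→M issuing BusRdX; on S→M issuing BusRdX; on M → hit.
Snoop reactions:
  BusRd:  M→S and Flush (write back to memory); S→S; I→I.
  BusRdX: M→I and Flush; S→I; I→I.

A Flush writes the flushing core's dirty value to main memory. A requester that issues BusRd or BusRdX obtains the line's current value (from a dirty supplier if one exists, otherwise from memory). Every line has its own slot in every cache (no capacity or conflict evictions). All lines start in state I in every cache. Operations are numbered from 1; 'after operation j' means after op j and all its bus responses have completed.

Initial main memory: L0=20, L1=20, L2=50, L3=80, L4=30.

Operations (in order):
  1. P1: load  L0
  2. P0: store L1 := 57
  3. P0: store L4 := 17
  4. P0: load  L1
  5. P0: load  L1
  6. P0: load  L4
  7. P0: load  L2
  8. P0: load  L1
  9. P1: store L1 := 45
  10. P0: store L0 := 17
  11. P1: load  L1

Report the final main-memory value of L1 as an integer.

  op1 P1: load  L0 → I/S on L0; bus BusRd; mem=20
  op2 P0: store L1 := 57 → M/I on L1; bus BusRdX; mem=20
  op3 P0: store L4 := 17 → M/I on L4; bus BusRdX; mem=30
  op4 P0: load  L1 → M/I on L1; bus (none); mem=20
  op5 P0: load  L1 → M/I on L1; bus (none); mem=20
  op6 P0: load  L4 → M/I on L4; bus (none); mem=30
  op7 P0: load  L2 → S/I on L2; bus BusRd; mem=50
  op8 P0: load  L1 → M/I on L1; bus (none); mem=20
  op9 P1: store L1 := 45 → I/M on L1; bus BusRdX Flush; mem=57
  op10 P0: store L0 := 17 → M/I on L0; bus BusRdX; mem=20
  op11 P1: load  L1 → I/M on L1; bus (none); mem=57

memory[L1] = 57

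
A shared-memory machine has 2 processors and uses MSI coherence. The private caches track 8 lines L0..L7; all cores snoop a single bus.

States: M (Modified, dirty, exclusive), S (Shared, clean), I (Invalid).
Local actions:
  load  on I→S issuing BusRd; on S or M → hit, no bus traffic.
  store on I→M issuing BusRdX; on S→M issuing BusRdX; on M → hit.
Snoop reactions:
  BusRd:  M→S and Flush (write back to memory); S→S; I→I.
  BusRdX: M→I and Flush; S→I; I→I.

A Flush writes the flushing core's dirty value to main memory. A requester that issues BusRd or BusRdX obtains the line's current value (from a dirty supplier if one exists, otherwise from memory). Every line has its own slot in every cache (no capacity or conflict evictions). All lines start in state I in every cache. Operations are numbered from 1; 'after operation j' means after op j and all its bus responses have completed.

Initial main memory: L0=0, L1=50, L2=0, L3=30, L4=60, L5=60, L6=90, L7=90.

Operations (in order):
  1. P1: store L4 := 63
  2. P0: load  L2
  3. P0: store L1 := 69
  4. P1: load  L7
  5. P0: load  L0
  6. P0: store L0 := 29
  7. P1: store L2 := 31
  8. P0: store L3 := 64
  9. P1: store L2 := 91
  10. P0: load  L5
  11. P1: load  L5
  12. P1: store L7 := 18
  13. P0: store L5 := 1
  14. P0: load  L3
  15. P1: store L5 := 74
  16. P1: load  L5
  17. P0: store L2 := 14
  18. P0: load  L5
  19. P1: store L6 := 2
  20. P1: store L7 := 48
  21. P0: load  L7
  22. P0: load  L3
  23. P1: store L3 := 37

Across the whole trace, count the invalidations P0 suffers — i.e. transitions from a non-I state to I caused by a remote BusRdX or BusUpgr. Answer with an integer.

invalidations = 3

[1] P1: store L4 := 63 | P0:I, P1:M(63) | bus: BusRdX
[2] P0: load  L2 | P0:S(0), P1:I | bus: BusRd
[3] P0: store L1 := 69 | P0:M(69), P1:I | bus: BusRdX
[4] P1: load  L7 | P0:I, P1:S(90) | bus: BusRd
[5] P0: load  L0 | P0:S(0), P1:I | bus: BusRd
[6] P0: store L0 := 29 | P0:M(29), P1:I | bus: BusRdX
[7] P1: store L2 := 31 | P0:I, P1:M(31) | bus: BusRdX
[8] P0: store L3 := 64 | P0:M(64), P1:I | bus: BusRdX
[9] P1: store L2 := 91 | P0:I, P1:M(91) | bus: none
[10] P0: load  L5 | P0:S(60), P1:I | bus: BusRd
[11] P1: load  L5 | P0:S(60), P1:S(60) | bus: BusRd
[12] P1: store L7 := 18 | P0:I, P1:M(18) | bus: BusRdX
[13] P0: store L5 := 1 | P0:M(1), P1:I | bus: BusRdX
[14] P0: load  L3 | P0:M(64), P1:I | bus: none
[15] P1: store L5 := 74 | P0:I, P1:M(74) | bus: BusRdX,Flush
[16] P1: load  L5 | P0:I, P1:M(74) | bus: none
[17] P0: store L2 := 14 | P0:M(14), P1:I | bus: BusRdX,Flush
[18] P0: load  L5 | P0:S(74), P1:S(74) | bus: BusRd,Flush
[19] P1: store L6 := 2 | P0:I, P1:M(2) | bus: BusRdX
[20] P1: store L7 := 48 | P0:I, P1:M(48) | bus: none
[21] P0: load  L7 | P0:S(48), P1:S(48) | bus: BusRd,Flush
[22] P0: load  L3 | P0:M(64), P1:I | bus: none
[23] P1: store L3 := 37 | P0:I, P1:M(37) | bus: BusRdX,Flush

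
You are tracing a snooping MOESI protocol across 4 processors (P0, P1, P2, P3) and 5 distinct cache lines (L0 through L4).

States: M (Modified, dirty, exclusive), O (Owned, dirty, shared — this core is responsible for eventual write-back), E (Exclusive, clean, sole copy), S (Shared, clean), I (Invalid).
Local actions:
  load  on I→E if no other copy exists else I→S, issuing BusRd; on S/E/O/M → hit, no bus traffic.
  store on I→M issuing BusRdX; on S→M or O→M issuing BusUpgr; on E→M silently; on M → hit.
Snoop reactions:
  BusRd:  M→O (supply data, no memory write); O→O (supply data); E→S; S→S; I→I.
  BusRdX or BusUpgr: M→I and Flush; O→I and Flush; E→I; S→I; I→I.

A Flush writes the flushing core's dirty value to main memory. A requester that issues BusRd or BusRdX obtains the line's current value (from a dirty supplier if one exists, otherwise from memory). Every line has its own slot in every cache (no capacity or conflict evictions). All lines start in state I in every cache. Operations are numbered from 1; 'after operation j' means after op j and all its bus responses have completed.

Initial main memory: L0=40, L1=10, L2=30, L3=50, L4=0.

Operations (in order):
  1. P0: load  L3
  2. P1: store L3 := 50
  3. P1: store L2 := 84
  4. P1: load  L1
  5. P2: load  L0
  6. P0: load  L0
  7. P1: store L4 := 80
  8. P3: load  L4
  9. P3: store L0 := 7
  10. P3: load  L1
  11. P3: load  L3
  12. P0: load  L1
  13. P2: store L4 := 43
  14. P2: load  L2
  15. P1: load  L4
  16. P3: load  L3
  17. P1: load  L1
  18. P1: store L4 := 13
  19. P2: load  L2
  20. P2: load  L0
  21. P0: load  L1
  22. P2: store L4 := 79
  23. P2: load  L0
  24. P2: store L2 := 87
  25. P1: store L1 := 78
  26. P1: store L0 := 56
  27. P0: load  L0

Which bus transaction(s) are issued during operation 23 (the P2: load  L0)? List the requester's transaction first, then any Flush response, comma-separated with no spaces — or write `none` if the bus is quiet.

step 1: P0: load  L3  ⟶  EIII  (L3)  txn=BusRd  M[L3]=50
step 2: P1: store L3 := 50  ⟶  IMII  (L3)  txn=BusRdX  M[L3]=50
step 3: P1: store L2 := 84  ⟶  IMII  (L2)  txn=BusRdX  M[L2]=30
step 4: P1: load  L1  ⟶  IEII  (L1)  txn=BusRd  M[L1]=10
step 5: P2: load  L0  ⟶  IIEI  (L0)  txn=BusRd  M[L0]=40
step 6: P0: load  L0  ⟶  SISI  (L0)  txn=BusRd  M[L0]=40
step 7: P1: store L4 := 80  ⟶  IMII  (L4)  txn=BusRdX  M[L4]=0
step 8: P3: load  L4  ⟶  IOIS  (L4)  txn=BusRd  M[L4]=0
step 9: P3: store L0 := 7  ⟶  IIIM  (L0)  txn=BusRdX  M[L0]=40
step 10: P3: load  L1  ⟶  ISIS  (L1)  txn=BusRd  M[L1]=10
step 11: P3: load  L3  ⟶  IOIS  (L3)  txn=BusRd  M[L3]=50
step 12: P0: load  L1  ⟶  SSIS  (L1)  txn=BusRd  M[L1]=10
step 13: P2: store L4 := 43  ⟶  IIMI  (L4)  txn=BusRdX+Flush  M[L4]=80
step 14: P2: load  L2  ⟶  IOSI  (L2)  txn=BusRd  M[L2]=30
step 15: P1: load  L4  ⟶  ISOI  (L4)  txn=BusRd  M[L4]=80
step 16: P3: load  L3  ⟶  IOIS  (L3)  txn=∅  M[L3]=50
step 17: P1: load  L1  ⟶  SSIS  (L1)  txn=∅  M[L1]=10
step 18: P1: store L4 := 13  ⟶  IMII  (L4)  txn=BusUpgr+Flush  M[L4]=43
step 19: P2: load  L2  ⟶  IOSI  (L2)  txn=∅  M[L2]=30
step 20: P2: load  L0  ⟶  IISO  (L0)  txn=BusRd  M[L0]=40
step 21: P0: load  L1  ⟶  SSIS  (L1)  txn=∅  M[L1]=10
step 22: P2: store L4 := 79  ⟶  IIMI  (L4)  txn=BusRdX+Flush  M[L4]=13
step 23: P2: load  L0  ⟶  IISO  (L0)  txn=∅  M[L0]=40
step 24: P2: store L2 := 87  ⟶  IIMI  (L2)  txn=BusUpgr+Flush  M[L2]=84
step 25: P1: store L1 := 78  ⟶  IMII  (L1)  txn=BusUpgr  M[L1]=10
step 26: P1: store L0 := 56  ⟶  IMII  (L0)  txn=BusRdX+Flush  M[L0]=7
step 27: P0: load  L0  ⟶  SOII  (L0)  txn=BusRd  M[L0]=7

bus = none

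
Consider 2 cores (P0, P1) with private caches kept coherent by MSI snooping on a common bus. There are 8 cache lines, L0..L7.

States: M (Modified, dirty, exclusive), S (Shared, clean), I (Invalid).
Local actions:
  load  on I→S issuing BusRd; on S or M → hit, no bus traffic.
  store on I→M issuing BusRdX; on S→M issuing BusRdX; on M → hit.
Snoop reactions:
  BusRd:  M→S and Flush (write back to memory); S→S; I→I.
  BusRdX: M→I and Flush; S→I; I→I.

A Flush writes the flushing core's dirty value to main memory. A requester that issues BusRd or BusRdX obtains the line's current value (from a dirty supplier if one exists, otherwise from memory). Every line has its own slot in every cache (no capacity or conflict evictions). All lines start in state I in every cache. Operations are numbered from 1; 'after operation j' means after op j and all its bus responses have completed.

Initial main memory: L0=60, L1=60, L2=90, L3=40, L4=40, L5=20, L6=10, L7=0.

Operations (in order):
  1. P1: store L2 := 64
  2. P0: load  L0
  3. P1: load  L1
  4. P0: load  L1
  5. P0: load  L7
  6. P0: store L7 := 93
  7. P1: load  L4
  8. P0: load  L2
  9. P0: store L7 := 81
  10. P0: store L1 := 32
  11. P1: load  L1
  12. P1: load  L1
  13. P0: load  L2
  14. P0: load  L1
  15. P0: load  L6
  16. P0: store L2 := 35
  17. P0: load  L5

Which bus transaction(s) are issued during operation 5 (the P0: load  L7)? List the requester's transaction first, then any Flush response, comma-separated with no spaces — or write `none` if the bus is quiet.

[1] P1: store L2 := 64 | P0:I, P1:M(64) | bus: BusRdX
[2] P0: load  L0 | P0:S(60), P1:I | bus: BusRd
[3] P1: load  L1 | P0:I, P1:S(60) | bus: BusRd
[4] P0: load  L1 | P0:S(60), P1:S(60) | bus: BusRd
[5] P0: load  L7 | P0:S(0), P1:I | bus: BusRd
[6] P0: store L7 := 93 | P0:M(93), P1:I | bus: BusRdX
[7] P1: load  L4 | P0:I, P1:S(40) | bus: BusRd
[8] P0: load  L2 | P0:S(64), P1:S(64) | bus: BusRd,Flush
[9] P0: store L7 := 81 | P0:M(81), P1:I | bus: none
[10] P0: store L1 := 32 | P0:M(32), P1:I | bus: BusRdX
[11] P1: load  L1 | P0:S(32), P1:S(32) | bus: BusRd,Flush
[12] P1: load  L1 | P0:S(32), P1:S(32) | bus: none
[13] P0: load  L2 | P0:S(64), P1:S(64) | bus: none
[14] P0: load  L1 | P0:S(32), P1:S(32) | bus: none
[15] P0: load  L6 | P0:S(10), P1:I | bus: BusRd
[16] P0: store L2 := 35 | P0:M(35), P1:I | bus: BusRdX
[17] P0: load  L5 | P0:S(20), P1:I | bus: BusRd

bus = BusRd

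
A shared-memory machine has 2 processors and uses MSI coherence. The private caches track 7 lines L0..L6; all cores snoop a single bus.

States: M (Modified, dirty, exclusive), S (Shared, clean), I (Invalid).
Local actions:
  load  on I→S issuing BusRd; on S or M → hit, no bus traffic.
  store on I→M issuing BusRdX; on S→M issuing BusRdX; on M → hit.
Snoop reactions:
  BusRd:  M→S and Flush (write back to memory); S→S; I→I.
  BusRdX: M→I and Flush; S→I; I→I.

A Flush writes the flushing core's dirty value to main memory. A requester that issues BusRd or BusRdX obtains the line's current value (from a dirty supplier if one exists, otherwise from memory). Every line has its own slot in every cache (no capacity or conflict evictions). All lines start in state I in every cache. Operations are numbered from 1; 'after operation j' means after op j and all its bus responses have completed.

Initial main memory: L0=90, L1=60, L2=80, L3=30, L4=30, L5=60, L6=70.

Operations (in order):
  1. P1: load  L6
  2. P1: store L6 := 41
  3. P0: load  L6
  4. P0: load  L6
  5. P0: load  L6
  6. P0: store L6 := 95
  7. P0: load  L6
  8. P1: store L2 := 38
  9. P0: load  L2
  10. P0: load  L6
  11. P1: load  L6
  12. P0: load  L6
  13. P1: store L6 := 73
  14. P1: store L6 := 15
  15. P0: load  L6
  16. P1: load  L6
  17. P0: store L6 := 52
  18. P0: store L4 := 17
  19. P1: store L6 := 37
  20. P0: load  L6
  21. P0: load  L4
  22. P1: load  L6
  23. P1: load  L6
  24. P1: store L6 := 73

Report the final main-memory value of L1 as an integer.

step 1: P1: load  L6  ⟶  IS  (L6)  txn=BusRd  M[L6]=70
step 2: P1: store L6 := 41  ⟶  IM  (L6)  txn=BusRdX  M[L6]=70
step 3: P0: load  L6  ⟶  SS  (L6)  txn=BusRd+Flush  M[L6]=41
step 4: P0: load  L6  ⟶  SS  (L6)  txn=∅  M[L6]=41
step 5: P0: load  L6  ⟶  SS  (L6)  txn=∅  M[L6]=41
step 6: P0: store L6 := 95  ⟶  MI  (L6)  txn=BusRdX  M[L6]=41
step 7: P0: load  L6  ⟶  MI  (L6)  txn=∅  M[L6]=41
step 8: P1: store L2 := 38  ⟶  IM  (L2)  txn=BusRdX  M[L2]=80
step 9: P0: load  L2  ⟶  SS  (L2)  txn=BusRd+Flush  M[L2]=38
step 10: P0: load  L6  ⟶  MI  (L6)  txn=∅  M[L6]=41
step 11: P1: load  L6  ⟶  SS  (L6)  txn=BusRd+Flush  M[L6]=95
step 12: P0: load  L6  ⟶  SS  (L6)  txn=∅  M[L6]=95
step 13: P1: store L6 := 73  ⟶  IM  (L6)  txn=BusRdX  M[L6]=95
step 14: P1: store L6 := 15  ⟶  IM  (L6)  txn=∅  M[L6]=95
step 15: P0: load  L6  ⟶  SS  (L6)  txn=BusRd+Flush  M[L6]=15
step 16: P1: load  L6  ⟶  SS  (L6)  txn=∅  M[L6]=15
step 17: P0: store L6 := 52  ⟶  MI  (L6)  txn=BusRdX  M[L6]=15
step 18: P0: store L4 := 17  ⟶  MI  (L4)  txn=BusRdX  M[L4]=30
step 19: P1: store L6 := 37  ⟶  IM  (L6)  txn=BusRdX+Flush  M[L6]=52
step 20: P0: load  L6  ⟶  SS  (L6)  txn=BusRd+Flush  M[L6]=37
step 21: P0: load  L4  ⟶  MI  (L4)  txn=∅  M[L4]=30
step 22: P1: load  L6  ⟶  SS  (L6)  txn=∅  M[L6]=37
step 23: P1: load  L6  ⟶  SS  (L6)  txn=∅  M[L6]=37
step 24: P1: store L6 := 73  ⟶  IM  (L6)  txn=BusRdX  M[L6]=37

memory[L1] = 60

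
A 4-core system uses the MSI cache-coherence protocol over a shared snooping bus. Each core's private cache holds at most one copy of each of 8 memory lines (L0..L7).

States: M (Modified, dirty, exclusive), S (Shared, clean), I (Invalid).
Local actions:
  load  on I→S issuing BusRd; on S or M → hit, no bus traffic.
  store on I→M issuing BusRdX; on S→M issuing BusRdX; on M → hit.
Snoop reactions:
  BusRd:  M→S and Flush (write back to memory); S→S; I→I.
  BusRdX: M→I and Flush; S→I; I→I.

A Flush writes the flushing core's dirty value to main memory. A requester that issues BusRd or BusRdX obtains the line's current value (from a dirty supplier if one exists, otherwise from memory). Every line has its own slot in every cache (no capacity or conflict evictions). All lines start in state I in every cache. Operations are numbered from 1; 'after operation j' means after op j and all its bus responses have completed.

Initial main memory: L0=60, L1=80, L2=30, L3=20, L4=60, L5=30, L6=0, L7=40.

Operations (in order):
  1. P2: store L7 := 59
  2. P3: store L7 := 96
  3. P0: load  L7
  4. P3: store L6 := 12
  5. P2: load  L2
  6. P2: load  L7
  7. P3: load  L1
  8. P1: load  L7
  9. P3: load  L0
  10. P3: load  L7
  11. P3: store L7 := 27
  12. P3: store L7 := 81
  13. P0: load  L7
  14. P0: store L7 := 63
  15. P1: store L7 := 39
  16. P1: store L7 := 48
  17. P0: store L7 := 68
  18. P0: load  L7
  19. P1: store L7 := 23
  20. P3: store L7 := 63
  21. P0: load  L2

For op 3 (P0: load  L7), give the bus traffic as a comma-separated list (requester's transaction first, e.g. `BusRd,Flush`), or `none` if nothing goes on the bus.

bus = BusRd,Flush

step 1: P2: store L7 := 59  ⟶  IIMI  (L7)  txn=BusRdX  M[L7]=40
step 2: P3: store L7 := 96  ⟶  IIIM  (L7)  txn=BusRdX+Flush  M[L7]=59
step 3: P0: load  L7  ⟶  SIIS  (L7)  txn=BusRd+Flush  M[L7]=96
step 4: P3: store L6 := 12  ⟶  IIIM  (L6)  txn=BusRdX  M[L6]=0
step 5: P2: load  L2  ⟶  IISI  (L2)  txn=BusRd  M[L2]=30
step 6: P2: load  L7  ⟶  SISS  (L7)  txn=BusRd  M[L7]=96
step 7: P3: load  L1  ⟶  IIIS  (L1)  txn=BusRd  M[L1]=80
step 8: P1: load  L7  ⟶  SSSS  (L7)  txn=BusRd  M[L7]=96
step 9: P3: load  L0  ⟶  IIIS  (L0)  txn=BusRd  M[L0]=60
step 10: P3: load  L7  ⟶  SSSS  (L7)  txn=∅  M[L7]=96
step 11: P3: store L7 := 27  ⟶  IIIM  (L7)  txn=BusRdX  M[L7]=96
step 12: P3: store L7 := 81  ⟶  IIIM  (L7)  txn=∅  M[L7]=96
step 13: P0: load  L7  ⟶  SIIS  (L7)  txn=BusRd+Flush  M[L7]=81
step 14: P0: store L7 := 63  ⟶  MIII  (L7)  txn=BusRdX  M[L7]=81
step 15: P1: store L7 := 39  ⟶  IMII  (L7)  txn=BusRdX+Flush  M[L7]=63
step 16: P1: store L7 := 48  ⟶  IMII  (L7)  txn=∅  M[L7]=63
step 17: P0: store L7 := 68  ⟶  MIII  (L7)  txn=BusRdX+Flush  M[L7]=48
step 18: P0: load  L7  ⟶  MIII  (L7)  txn=∅  M[L7]=48
step 19: P1: store L7 := 23  ⟶  IMII  (L7)  txn=BusRdX+Flush  M[L7]=68
step 20: P3: store L7 := 63  ⟶  IIIM  (L7)  txn=BusRdX+Flush  M[L7]=23
step 21: P0: load  L2  ⟶  SISI  (L2)  txn=BusRd  M[L2]=30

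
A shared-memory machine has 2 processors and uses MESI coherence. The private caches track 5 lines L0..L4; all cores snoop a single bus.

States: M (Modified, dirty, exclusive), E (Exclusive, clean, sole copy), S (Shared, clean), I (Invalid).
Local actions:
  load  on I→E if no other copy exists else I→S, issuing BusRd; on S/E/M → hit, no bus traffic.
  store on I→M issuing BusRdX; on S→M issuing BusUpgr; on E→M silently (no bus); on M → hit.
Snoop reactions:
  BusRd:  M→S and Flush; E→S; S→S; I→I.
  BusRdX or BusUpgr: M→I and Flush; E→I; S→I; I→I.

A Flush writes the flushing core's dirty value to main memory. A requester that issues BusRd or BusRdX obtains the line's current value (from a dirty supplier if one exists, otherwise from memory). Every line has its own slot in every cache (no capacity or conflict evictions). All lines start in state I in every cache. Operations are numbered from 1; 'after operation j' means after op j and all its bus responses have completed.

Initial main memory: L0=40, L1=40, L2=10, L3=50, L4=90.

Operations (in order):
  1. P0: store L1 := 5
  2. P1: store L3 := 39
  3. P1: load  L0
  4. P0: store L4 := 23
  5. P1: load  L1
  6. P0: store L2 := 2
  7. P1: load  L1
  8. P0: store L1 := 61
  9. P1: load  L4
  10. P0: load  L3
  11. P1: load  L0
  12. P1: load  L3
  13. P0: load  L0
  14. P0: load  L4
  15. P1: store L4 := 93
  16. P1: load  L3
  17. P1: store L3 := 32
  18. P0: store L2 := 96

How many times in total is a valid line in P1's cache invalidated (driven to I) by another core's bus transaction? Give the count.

invalidations = 1

step 1: P0: store L1 := 5  ⟶  MI  (L1)  txn=BusRdX  M[L1]=40
step 2: P1: store L3 := 39  ⟶  IM  (L3)  txn=BusRdX  M[L3]=50
step 3: P1: load  L0  ⟶  IE  (L0)  txn=BusRd  M[L0]=40
step 4: P0: store L4 := 23  ⟶  MI  (L4)  txn=BusRdX  M[L4]=90
step 5: P1: load  L1  ⟶  SS  (L1)  txn=BusRd+Flush  M[L1]=5
step 6: P0: store L2 := 2  ⟶  MI  (L2)  txn=BusRdX  M[L2]=10
step 7: P1: load  L1  ⟶  SS  (L1)  txn=∅  M[L1]=5
step 8: P0: store L1 := 61  ⟶  MI  (L1)  txn=BusUpgr  M[L1]=5
step 9: P1: load  L4  ⟶  SS  (L4)  txn=BusRd+Flush  M[L4]=23
step 10: P0: load  L3  ⟶  SS  (L3)  txn=BusRd+Flush  M[L3]=39
step 11: P1: load  L0  ⟶  IE  (L0)  txn=∅  M[L0]=40
step 12: P1: load  L3  ⟶  SS  (L3)  txn=∅  M[L3]=39
step 13: P0: load  L0  ⟶  SS  (L0)  txn=BusRd  M[L0]=40
step 14: P0: load  L4  ⟶  SS  (L4)  txn=∅  M[L4]=23
step 15: P1: store L4 := 93  ⟶  IM  (L4)  txn=BusUpgr  M[L4]=23
step 16: P1: load  L3  ⟶  SS  (L3)  txn=∅  M[L3]=39
step 17: P1: store L3 := 32  ⟶  IM  (L3)  txn=BusUpgr  M[L3]=39
step 18: P0: store L2 := 96  ⟶  MI  (L2)  txn=∅  M[L2]=10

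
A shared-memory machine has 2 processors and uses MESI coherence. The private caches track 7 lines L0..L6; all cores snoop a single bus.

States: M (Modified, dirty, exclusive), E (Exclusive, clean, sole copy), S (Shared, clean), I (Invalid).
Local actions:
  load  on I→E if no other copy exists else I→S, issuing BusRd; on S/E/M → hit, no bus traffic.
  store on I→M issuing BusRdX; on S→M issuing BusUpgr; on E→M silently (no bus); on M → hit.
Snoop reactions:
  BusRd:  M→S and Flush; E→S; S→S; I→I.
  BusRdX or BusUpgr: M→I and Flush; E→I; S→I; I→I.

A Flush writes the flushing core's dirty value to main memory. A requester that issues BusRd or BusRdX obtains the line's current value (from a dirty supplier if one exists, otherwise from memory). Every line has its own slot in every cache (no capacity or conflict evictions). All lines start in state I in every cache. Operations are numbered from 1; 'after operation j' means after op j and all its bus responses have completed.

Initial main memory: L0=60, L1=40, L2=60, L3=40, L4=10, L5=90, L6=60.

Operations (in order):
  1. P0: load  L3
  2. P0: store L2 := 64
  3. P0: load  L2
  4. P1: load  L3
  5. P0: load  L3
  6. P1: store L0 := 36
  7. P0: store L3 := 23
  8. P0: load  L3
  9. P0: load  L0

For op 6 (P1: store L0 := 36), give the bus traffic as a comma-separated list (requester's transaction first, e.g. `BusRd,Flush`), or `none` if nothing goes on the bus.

bus = BusRdX

  op1 P0: load  L3 → E/I on L3; bus BusRd; mem=40
  op2 P0: store L2 := 64 → M/I on L2; bus BusRdX; mem=60
  op3 P0: load  L2 → M/I on L2; bus (none); mem=60
  op4 P1: load  L3 → S/S on L3; bus BusRd; mem=40
  op5 P0: load  L3 → S/S on L3; bus (none); mem=40
  op6 P1: store L0 := 36 → I/M on L0; bus BusRdX; mem=60
  op7 P0: store L3 := 23 → M/I on L3; bus BusUpgr; mem=40
  op8 P0: load  L3 → M/I on L3; bus (none); mem=40
  op9 P0: load  L0 → S/S on L0; bus BusRd Flush; mem=36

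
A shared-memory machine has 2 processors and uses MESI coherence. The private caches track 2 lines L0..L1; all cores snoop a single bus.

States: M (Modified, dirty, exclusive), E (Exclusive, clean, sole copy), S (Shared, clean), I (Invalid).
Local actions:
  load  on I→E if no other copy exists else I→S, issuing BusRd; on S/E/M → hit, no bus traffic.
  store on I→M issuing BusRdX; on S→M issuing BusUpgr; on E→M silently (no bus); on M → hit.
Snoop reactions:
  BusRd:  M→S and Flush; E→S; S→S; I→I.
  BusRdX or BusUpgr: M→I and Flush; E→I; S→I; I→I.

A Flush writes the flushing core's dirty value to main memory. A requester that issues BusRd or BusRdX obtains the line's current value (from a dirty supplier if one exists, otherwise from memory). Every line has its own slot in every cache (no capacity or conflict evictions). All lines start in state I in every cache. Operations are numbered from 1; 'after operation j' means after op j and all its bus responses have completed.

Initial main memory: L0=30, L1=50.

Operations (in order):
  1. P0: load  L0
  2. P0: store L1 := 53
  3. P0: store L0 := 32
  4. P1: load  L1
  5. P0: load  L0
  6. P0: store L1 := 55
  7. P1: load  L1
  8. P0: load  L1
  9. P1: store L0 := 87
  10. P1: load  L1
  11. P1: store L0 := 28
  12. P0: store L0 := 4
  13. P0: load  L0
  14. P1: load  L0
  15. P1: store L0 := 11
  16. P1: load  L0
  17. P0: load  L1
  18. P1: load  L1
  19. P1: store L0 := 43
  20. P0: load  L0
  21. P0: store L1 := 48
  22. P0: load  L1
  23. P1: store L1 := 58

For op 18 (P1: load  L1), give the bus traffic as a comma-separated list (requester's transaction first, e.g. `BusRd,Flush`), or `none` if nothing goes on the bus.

[1] P0: load  L0 | P0:E(30), P1:I | bus: BusRd
[2] P0: store L1 := 53 | P0:M(53), P1:I | bus: BusRdX
[3] P0: store L0 := 32 | P0:M(32), P1:I | bus: none
[4] P1: load  L1 | P0:S(53), P1:S(53) | bus: BusRd,Flush
[5] P0: load  L0 | P0:M(32), P1:I | bus: none
[6] P0: store L1 := 55 | P0:M(55), P1:I | bus: BusUpgr
[7] P1: load  L1 | P0:S(55), P1:S(55) | bus: BusRd,Flush
[8] P0: load  L1 | P0:S(55), P1:S(55) | bus: none
[9] P1: store L0 := 87 | P0:I, P1:M(87) | bus: BusRdX,Flush
[10] P1: load  L1 | P0:S(55), P1:S(55) | bus: none
[11] P1: store L0 := 28 | P0:I, P1:M(28) | bus: none
[12] P0: store L0 := 4 | P0:M(4), P1:I | bus: BusRdX,Flush
[13] P0: load  L0 | P0:M(4), P1:I | bus: none
[14] P1: load  L0 | P0:S(4), P1:S(4) | bus: BusRd,Flush
[15] P1: store L0 := 11 | P0:I, P1:M(11) | bus: BusUpgr
[16] P1: load  L0 | P0:I, P1:M(11) | bus: none
[17] P0: load  L1 | P0:S(55), P1:S(55) | bus: none
[18] P1: load  L1 | P0:S(55), P1:S(55) | bus: none
[19] P1: store L0 := 43 | P0:I, P1:M(43) | bus: none
[20] P0: load  L0 | P0:S(43), P1:S(43) | bus: BusRd,Flush
[21] P0: store L1 := 48 | P0:M(48), P1:I | bus: BusUpgr
[22] P0: load  L1 | P0:M(48), P1:I | bus: none
[23] P1: store L1 := 58 | P0:I, P1:M(58) | bus: BusRdX,Flush

bus = none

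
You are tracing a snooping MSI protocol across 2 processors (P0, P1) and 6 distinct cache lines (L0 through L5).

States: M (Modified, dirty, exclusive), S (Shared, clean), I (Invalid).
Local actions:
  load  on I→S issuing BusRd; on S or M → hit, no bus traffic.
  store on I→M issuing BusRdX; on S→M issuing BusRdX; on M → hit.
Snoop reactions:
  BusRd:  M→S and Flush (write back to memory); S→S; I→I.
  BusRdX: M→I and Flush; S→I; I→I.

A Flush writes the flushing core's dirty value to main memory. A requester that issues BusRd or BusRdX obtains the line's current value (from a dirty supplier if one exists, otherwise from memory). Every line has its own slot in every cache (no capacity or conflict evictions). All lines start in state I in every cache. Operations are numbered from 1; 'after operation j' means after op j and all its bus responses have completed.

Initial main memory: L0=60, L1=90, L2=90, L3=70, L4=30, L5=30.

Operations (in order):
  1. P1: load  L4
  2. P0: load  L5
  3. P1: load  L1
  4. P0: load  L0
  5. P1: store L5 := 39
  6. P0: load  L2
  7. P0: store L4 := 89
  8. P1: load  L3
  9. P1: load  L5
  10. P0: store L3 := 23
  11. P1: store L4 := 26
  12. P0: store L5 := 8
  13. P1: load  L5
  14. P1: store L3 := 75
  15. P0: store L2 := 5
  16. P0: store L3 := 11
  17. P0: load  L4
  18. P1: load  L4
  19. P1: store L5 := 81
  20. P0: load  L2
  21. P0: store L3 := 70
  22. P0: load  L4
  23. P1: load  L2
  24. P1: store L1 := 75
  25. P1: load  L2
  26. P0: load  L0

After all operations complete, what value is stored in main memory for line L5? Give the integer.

memory[L5] = 8

[1] P1: load  L4 | P0:I, P1:S(30) | bus: BusRd
[2] P0: load  L5 | P0:S(30), P1:I | bus: BusRd
[3] P1: load  L1 | P0:I, P1:S(90) | bus: BusRd
[4] P0: load  L0 | P0:S(60), P1:I | bus: BusRd
[5] P1: store L5 := 39 | P0:I, P1:M(39) | bus: BusRdX
[6] P0: load  L2 | P0:S(90), P1:I | bus: BusRd
[7] P0: store L4 := 89 | P0:M(89), P1:I | bus: BusRdX
[8] P1: load  L3 | P0:I, P1:S(70) | bus: BusRd
[9] P1: load  L5 | P0:I, P1:M(39) | bus: none
[10] P0: store L3 := 23 | P0:M(23), P1:I | bus: BusRdX
[11] P1: store L4 := 26 | P0:I, P1:M(26) | bus: BusRdX,Flush
[12] P0: store L5 := 8 | P0:M(8), P1:I | bus: BusRdX,Flush
[13] P1: load  L5 | P0:S(8), P1:S(8) | bus: BusRd,Flush
[14] P1: store L3 := 75 | P0:I, P1:M(75) | bus: BusRdX,Flush
[15] P0: store L2 := 5 | P0:M(5), P1:I | bus: BusRdX
[16] P0: store L3 := 11 | P0:M(11), P1:I | bus: BusRdX,Flush
[17] P0: load  L4 | P0:S(26), P1:S(26) | bus: BusRd,Flush
[18] P1: load  L4 | P0:S(26), P1:S(26) | bus: none
[19] P1: store L5 := 81 | P0:I, P1:M(81) | bus: BusRdX
[20] P0: load  L2 | P0:M(5), P1:I | bus: none
[21] P0: store L3 := 70 | P0:M(70), P1:I | bus: none
[22] P0: load  L4 | P0:S(26), P1:S(26) | bus: none
[23] P1: load  L2 | P0:S(5), P1:S(5) | bus: BusRd,Flush
[24] P1: store L1 := 75 | P0:I, P1:M(75) | bus: BusRdX
[25] P1: load  L2 | P0:S(5), P1:S(5) | bus: none
[26] P0: load  L0 | P0:S(60), P1:I | bus: none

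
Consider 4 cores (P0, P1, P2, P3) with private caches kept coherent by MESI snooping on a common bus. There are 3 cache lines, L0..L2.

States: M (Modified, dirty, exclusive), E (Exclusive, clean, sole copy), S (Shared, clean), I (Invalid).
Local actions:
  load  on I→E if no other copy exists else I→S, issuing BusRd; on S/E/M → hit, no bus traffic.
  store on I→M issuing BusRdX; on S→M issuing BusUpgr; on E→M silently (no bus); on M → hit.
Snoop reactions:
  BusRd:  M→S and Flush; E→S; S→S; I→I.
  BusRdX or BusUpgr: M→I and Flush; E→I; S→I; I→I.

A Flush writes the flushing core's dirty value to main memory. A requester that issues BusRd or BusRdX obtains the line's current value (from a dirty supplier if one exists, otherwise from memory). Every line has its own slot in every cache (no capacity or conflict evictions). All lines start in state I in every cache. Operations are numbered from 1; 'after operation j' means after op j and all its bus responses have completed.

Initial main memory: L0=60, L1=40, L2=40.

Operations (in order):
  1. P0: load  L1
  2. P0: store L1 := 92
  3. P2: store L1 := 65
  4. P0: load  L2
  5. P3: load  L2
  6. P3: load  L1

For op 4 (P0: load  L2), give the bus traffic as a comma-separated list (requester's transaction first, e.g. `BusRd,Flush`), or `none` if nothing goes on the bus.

bus = BusRd

[1] P0: load  L1 | P0:E(40), P1:I, P2:I, P3:I | bus: BusRd
[2] P0: store L1 := 92 | P0:M(92), P1:I, P2:I, P3:I | bus: none
[3] P2: store L1 := 65 | P0:I, P1:I, P2:M(65), P3:I | bus: BusRdX,Flush
[4] P0: load  L2 | P0:E(40), P1:I, P2:I, P3:I | bus: BusRd
[5] P3: load  L2 | P0:S(40), P1:I, P2:I, P3:S(40) | bus: BusRd
[6] P3: load  L1 | P0:I, P1:I, P2:S(65), P3:S(65) | bus: BusRd,Flush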